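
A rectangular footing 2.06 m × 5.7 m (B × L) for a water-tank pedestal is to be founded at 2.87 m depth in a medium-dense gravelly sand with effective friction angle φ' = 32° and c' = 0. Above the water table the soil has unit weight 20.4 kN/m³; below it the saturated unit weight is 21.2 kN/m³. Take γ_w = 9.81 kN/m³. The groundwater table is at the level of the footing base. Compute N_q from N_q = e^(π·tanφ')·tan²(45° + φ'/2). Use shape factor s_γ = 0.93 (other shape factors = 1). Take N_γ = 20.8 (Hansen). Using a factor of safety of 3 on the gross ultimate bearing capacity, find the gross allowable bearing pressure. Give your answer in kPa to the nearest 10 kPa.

N_q = e^(π·tan32°)·tan²(61°) = 23.18.
Effective surcharge at the founding depth q = γ·D_f = 20.4 × 2.87 = 58.548 kPa.
The water table coincides with the base, so in the self-weight term γ → γ' = 11.39 kN/m³.
q_ult = q·N_q + 0.5·γ·B·N_γ·s_γ
     = 58.548 × 23.177 + 0.5 × 11.39 × 2.06 × 20.8 × 0.93
     = 1357 + 226.94 = 1583.9 kPa.
q_all = 1583.9 / 3 = 527.96 kPa.

q_all ≈ 530 kPa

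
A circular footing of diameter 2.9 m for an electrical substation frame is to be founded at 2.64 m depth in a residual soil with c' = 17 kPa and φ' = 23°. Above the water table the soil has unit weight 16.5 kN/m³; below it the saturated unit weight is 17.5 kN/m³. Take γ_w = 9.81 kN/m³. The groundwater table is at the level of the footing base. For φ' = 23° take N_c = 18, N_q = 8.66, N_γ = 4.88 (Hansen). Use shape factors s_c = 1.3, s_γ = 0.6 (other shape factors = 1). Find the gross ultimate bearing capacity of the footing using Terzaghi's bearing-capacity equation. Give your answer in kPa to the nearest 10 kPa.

Overburden at base level: q = 16.5 × 2.64 = 43.56 kPa.
Below the base the soil is submerged, so the ½γBN_γ term uses γ' = 17.5 − 9.81 = 7.69 kN/m³.
Cohesion term c·N_c·s_c = 17 × 18 × 1.3 = 397.8 kPa; surcharge term q·N_q = 43.56 × 8.66 = 377.23 kPa; self-weight term 0.5·γ·B·N_γ·s_γ = 0.5 × 7.69 × 2.9 × 4.88 × 0.6 = 32.649 kPa.
q_ult = 397.8 + 377.23 + 32.649 = 807.68 kPa.

q_ult ≈ 810 kPa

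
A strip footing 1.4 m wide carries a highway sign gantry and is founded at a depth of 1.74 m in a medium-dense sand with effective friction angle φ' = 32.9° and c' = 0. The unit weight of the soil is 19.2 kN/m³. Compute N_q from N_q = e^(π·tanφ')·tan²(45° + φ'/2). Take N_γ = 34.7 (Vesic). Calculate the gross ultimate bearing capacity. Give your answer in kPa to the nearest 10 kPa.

q_ult ≈ 1330 kPa

tan32.9° = 0.6469, so N_q = e^(π×0.6469)·tan²(61.45°) = 7.632 × 3.378 = 25.78.
q = γ·D_f = 19.2 × 1.74 = 33.408 kPa.
q·N_q = 33.408 × 25.782 = 861.33 kPa
0.5·γ·B·N_γ = 0.5 × 19.2 × 1.4 × 34.7 = 466.37 kPa
q_ult = 861.33 + 466.37 = 1327.7 kPa.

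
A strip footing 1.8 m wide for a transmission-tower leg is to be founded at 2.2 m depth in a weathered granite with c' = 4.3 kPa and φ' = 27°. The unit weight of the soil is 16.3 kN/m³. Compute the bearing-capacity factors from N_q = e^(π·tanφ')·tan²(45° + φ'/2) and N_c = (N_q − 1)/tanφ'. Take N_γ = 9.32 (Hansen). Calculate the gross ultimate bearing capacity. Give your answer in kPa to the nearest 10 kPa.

tan27° = 0.5095, so N_q = e^(π×0.5095)·tan²(58.5°) = 4.957 × 2.663 = 13.2.
N_c = (13.2 − 1)/tan27° = 23.94.
Overburden at base level: q = 16.3 × 2.2 = 35.86 kPa.
Cohesion term c·N_c = 4.3 × 23.942 = 102.95 kPa; surcharge term q·N_q = 35.86 × 13.199 = 473.32 kPa; self-weight term 0.5·γ·B·N_γ = 0.5 × 16.3 × 1.8 × 9.32 = 136.72 kPa.
q_ult = 102.95 + 473.32 + 136.72 = 713 kPa.

q_ult ≈ 710 kPa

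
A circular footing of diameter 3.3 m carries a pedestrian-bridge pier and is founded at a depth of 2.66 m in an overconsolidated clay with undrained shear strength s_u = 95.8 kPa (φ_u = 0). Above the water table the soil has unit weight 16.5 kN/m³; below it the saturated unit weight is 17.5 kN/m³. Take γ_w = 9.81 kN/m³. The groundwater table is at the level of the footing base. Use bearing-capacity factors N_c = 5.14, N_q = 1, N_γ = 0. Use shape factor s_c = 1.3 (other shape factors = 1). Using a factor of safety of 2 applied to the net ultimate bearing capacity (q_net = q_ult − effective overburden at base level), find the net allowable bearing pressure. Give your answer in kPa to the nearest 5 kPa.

q_all(net) ≈ 320 kPa

Effective surcharge at the founding depth q = γ·D_f = 16.5 × 2.66 = 43.89 kPa.
q_ult = c·N_c·s_c + q·N_q
     = 95.8 × 5.14 × 1.3 + 43.89 × 1
     = 640.14 + 43.89 = 684.03 kPa.
Net ultimate: q_net = 684.03 − 43.89 = 640.14 kPa.
q_all(net) = 640.14 / 2 = 320.07 kPa.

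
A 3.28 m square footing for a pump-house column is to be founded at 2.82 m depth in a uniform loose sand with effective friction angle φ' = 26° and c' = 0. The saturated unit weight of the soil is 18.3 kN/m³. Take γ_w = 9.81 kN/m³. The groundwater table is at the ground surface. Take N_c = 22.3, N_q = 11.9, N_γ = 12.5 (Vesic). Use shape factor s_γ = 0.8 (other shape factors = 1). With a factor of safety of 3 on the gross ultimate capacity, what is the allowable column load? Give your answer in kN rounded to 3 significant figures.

γ' = 18.3 − 9.81 = 8.49 kN/m³ (submerged throughout). q = 8.49 × 2.82 = 23.942 kPa; the same γ' applies in the ½γBN_γ term.
q·N_q = 23.942 × 11.9 = 284.91 kPa
0.5·γ·B·N_γ·s_γ = 0.5 × 8.49 × 3.28 × 12.5 × 0.8 = 139.24 kPa
q_ult = 284.91 + 139.24 = 424.14 kPa.
Gross allowable pressure q_all = 424.14 / 3 = 141.38 kPa.
Footing area = 10.7584 m², so allowable column load = 141.38 × 10.7584 = 1521 kN.

P_all ≈ 1520 kN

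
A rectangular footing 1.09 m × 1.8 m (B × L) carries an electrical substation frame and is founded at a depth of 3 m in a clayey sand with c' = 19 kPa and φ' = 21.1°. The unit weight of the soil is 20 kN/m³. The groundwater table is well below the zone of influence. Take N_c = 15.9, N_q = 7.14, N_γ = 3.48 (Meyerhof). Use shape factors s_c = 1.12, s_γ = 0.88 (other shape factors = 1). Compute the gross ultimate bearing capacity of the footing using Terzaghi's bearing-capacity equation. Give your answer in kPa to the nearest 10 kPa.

q_ult ≈ 800 kPa

q = γ·D_f = 20 × 3 = 60 kPa.
c·N_c·s_c = 19 × 15.9 × 1.12 = 338.35 kPa
q·N_q = 60 × 7.14 = 428.4 kPa
0.5·γ·B·N_γ·s_γ = 0.5 × 20 × 1.09 × 3.48 × 0.88 = 33.38 kPa
q_ult = 338.35 + 428.4 + 33.38 = 800.13 kPa.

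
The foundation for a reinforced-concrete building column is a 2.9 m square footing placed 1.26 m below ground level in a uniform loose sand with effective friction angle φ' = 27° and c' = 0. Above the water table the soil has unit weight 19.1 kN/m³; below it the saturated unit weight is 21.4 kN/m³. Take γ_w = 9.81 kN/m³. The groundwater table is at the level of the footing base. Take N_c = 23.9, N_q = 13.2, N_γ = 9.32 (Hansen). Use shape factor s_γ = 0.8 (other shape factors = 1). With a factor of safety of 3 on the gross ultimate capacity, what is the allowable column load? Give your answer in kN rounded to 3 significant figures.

q = γ·D_f = 19.1 × 1.26 = 24.066 kPa.
For the ½γBN_γ term take γ' = 21.4 − 9.81 = 11.59 kN/m³ (soil below base is submerged).
q·N_q = 24.066 × 13.2 = 317.67 kPa
0.5·γ·B·N_γ·s_γ = 0.5 × 11.59 × 2.9 × 9.32 × 0.8 = 125.3 kPa
q_ult = 317.67 + 125.3 = 442.97 kPa.
Gross allowable pressure q_all = 442.97 / 3 = 147.66 kPa.
Footing area = 8.41 m², so allowable column load = 147.66 × 8.41 = 1241.8 kN.

P_all ≈ 1240 kN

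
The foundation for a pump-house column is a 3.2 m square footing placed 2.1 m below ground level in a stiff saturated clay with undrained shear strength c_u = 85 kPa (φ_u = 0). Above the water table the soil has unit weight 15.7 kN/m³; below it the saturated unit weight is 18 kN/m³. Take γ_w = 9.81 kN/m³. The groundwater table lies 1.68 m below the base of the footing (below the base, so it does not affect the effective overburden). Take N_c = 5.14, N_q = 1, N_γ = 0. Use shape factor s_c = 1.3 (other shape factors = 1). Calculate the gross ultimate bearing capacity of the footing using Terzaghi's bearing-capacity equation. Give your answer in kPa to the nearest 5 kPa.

q_ult ≈ 600 kPa

Overburden at base level: q = 15.7 × 2.1 = 32.97 kPa.
Cohesion term c·N_c·s_c = 85 × 5.14 × 1.3 = 567.97 kPa; surcharge term q·N_q = 32.97 × 1 = 32.97 kPa.
q_ult = 567.97 + 32.97 = 600.94 kPa.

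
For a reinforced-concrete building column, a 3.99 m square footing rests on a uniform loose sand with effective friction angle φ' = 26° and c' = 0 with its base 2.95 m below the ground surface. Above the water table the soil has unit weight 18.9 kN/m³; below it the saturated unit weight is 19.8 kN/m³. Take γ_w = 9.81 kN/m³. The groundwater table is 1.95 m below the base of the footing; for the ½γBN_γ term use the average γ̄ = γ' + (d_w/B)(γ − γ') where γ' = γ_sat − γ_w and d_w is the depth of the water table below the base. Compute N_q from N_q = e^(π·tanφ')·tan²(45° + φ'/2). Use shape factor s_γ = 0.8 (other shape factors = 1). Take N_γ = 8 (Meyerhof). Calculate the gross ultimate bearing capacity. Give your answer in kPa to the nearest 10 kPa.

tan26° = 0.4877, so N_q = e^(π×0.4877)·tan²(58°) = 4.629 × 2.561 = 11.85.
Overburden at base level: q = 18.9 × 2.95 = 55.755 kPa.
The water table is 1.95 m below the base (< B = 3.99 m), so the ½γBN_γ term uses γ̄ = γ' + (d_w/B)(γ − γ') = 9.99 + (1.95/3.99)(18.9 − 9.99) = 14.345 kN/m³.
Surcharge term q·N_q = 55.755 × 11.854 = 660.93 kPa; self-weight term 0.5·γ·B·N_γ·s_γ = 0.5 × 14.345 × 3.99 × 8 × 0.8 = 183.15 kPa.
q_ult = 660.93 + 183.15 = 844.08 kPa.

q_ult ≈ 840 kPa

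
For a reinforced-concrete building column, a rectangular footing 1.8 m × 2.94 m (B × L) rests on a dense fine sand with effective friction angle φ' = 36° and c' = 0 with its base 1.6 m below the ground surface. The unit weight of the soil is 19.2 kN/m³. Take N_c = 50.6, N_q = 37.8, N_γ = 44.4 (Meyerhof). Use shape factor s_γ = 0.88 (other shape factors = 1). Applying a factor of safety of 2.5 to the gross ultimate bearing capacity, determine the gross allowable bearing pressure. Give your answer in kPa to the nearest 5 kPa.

q_all ≈ 735 kPa

Overburden at base level: q = 19.2 × 1.6 = 30.72 kPa.
Surcharge term q·N_q = 30.72 × 37.8 = 1161.2 kPa; self-weight term 0.5·γ·B·N_γ·s_γ = 0.5 × 19.2 × 1.8 × 44.4 × 0.88 = 675.16 kPa.
q_ult = 1161.2 + 675.16 = 1836.4 kPa.
q_all = q_ult / FS = 1836.4 / 2.5 = 734.55 kPa.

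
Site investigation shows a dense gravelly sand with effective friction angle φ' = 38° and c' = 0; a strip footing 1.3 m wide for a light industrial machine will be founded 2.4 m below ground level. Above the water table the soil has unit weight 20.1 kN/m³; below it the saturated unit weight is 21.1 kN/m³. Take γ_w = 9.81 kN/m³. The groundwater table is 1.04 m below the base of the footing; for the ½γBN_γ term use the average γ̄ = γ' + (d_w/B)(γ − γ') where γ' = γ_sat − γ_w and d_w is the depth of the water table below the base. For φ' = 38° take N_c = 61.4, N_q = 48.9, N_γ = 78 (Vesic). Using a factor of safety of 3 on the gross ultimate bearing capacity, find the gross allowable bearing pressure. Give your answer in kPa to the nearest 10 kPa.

Overburden at base level: q = 20.1 × 2.4 = 48.24 kPa.
The water table is 1.04 m below the base (< B = 1.3 m), so the ½γBN_γ term uses γ̄ = γ' + (d_w/B)(γ − γ') = 11.29 + (1.04/1.3)(20.1 − 11.29) = 18.338 kN/m³.
Surcharge term q·N_q = 48.24 × 48.9 = 2358.9 kPa; self-weight term 0.5·γ·B·N_γ = 0.5 × 18.338 × 1.3 × 78 = 929.74 kPa.
q_ult = 2358.9 + 929.74 = 3288.7 kPa.
q_all = 3288.7 / 3 = 1096.2 kPa.

q_all ≈ 1100 kPa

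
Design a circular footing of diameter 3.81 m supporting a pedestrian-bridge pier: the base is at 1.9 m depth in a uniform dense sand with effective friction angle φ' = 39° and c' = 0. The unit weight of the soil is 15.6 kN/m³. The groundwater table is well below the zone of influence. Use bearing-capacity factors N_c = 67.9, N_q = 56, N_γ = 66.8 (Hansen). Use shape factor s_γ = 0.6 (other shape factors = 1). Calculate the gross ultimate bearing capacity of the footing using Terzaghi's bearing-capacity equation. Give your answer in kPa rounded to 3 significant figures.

Overburden at base level: q = 15.6 × 1.9 = 29.64 kPa.
Surcharge term q·N_q = 29.64 × 56 = 1659.8 kPa; self-weight term 0.5·γ·B·N_γ·s_γ = 0.5 × 15.6 × 3.81 × 66.8 × 0.6 = 1191.1 kPa.
q_ult = 1659.8 + 1191.1 = 2850.9 kPa.

q_ult ≈ 2850 kPa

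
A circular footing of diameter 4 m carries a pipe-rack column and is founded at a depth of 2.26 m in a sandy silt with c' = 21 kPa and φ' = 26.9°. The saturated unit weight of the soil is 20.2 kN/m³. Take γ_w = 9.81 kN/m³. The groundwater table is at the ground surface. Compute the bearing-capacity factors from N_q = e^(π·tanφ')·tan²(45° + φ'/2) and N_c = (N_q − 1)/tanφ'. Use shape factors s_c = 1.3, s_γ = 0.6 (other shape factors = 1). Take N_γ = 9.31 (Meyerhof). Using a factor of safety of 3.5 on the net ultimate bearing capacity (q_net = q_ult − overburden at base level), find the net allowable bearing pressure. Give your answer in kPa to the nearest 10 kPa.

N_q = e^(π·tan26.9°)·tan²(58.45°) = 13.06; N_c = (N_q − 1)/tanφ' = 23.77.
With the water table at the surface the whole profile is submerged: γ' = 20.2 − 9.81 = 10.39 kN/m³, so q = γ'·D_f = 23.481 kPa; the same γ' applies in the ½γBN_γ term.
q_ult = c·N_c·s_c + q·N_q + 0.5·γ·B·N_γ·s_γ
     = 21 × 23.766 × 1.3 + 23.481 × 13.057 + 0.5 × 10.39 × 4 × 9.31 × 0.6
     = 648.81 + 306.6 + 116.08 = 1071.5 kPa.
q_net = 1071.5 − 23.481 = 1048 kPa.
q_all(net) = 1048 / 3.5 = 299.43 kPa.

q_all(net) ≈ 300 kPa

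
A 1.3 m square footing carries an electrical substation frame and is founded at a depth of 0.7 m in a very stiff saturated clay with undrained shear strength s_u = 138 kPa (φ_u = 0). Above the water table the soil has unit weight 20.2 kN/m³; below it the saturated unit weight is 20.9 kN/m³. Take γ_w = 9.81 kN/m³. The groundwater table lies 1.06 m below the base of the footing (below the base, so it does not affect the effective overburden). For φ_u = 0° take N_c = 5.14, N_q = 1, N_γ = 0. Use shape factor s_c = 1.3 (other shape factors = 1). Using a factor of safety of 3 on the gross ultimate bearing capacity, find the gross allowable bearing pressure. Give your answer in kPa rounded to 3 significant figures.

Effective surcharge at the founding depth q = γ·D_f = 20.2 × 0.7 = 14.14 kPa.
q_ult = c·N_c·s_c + q·N_q
     = 138 × 5.14 × 1.3 + 14.14 × 1
     = 922.12 + 14.14 = 936.26 kPa.
q_all = 936.26 / 3 = 312.09 kPa.

q_all ≈ 312 kPa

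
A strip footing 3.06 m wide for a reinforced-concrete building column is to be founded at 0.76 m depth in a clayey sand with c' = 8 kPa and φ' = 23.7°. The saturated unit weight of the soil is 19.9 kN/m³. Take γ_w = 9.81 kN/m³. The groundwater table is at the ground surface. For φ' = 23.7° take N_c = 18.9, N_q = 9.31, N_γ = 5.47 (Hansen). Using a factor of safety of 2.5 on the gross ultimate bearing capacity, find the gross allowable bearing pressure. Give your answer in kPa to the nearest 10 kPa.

γ' = 19.9 − 9.81 = 10.09 kN/m³ (submerged throughout). q = 10.09 × 0.76 = 7.6684 kPa; the same γ' applies in the ½γBN_γ term.
c·N_c = 8 × 18.9 = 151.2 kPa
q·N_q = 7.6684 × 9.31 = 71.393 kPa
0.5·γ·B·N_γ = 0.5 × 10.09 × 3.06 × 5.47 = 84.444 kPa
q_ult = 151.2 + 71.393 + 84.444 = 307.04 kPa.
q_all = 307.04 / 2.5 = 122.81 kPa.

q_all ≈ 120 kPa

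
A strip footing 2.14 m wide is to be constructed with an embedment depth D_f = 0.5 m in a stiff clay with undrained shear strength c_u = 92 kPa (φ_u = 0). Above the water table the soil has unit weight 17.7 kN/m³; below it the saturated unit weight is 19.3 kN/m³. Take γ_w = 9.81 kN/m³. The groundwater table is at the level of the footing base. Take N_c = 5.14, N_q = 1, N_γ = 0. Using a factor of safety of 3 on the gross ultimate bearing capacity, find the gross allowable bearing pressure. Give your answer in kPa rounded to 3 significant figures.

Overburden at base level: q = 17.7 × 0.5 = 8.85 kPa.
Cohesion term c·N_c = 92 × 5.14 = 472.88 kPa; surcharge term q·N_q = 8.85 × 1 = 8.85 kPa.
q_ult = 472.88 + 8.85 = 481.73 kPa.
q_all = 481.73 / 3 = 160.58 kPa.

q_all ≈ 161 kPa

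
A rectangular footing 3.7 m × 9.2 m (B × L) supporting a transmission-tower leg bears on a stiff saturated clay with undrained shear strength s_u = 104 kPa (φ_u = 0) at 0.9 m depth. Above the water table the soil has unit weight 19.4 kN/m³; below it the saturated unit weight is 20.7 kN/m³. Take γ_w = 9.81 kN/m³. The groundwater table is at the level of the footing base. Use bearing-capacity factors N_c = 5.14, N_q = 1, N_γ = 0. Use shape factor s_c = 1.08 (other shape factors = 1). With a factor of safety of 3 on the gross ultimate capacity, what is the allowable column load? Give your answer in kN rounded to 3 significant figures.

Overburden at base level: q = 19.4 × 0.9 = 17.46 kPa.
Cohesion term c·N_c·s_c = 104 × 5.14 × 1.08 = 577.32 kPa; surcharge term q·N_q = 17.46 × 1 = 17.46 kPa.
q_ult = 577.32 + 17.46 = 594.78 kPa.
Gross allowable pressure q_all = 594.78 / 3 = 198.26 kPa.
Footing area = 34.04 m², so allowable column load = 198.26 × 34.04 = 6748.8 kN.

P_all ≈ 6750 kN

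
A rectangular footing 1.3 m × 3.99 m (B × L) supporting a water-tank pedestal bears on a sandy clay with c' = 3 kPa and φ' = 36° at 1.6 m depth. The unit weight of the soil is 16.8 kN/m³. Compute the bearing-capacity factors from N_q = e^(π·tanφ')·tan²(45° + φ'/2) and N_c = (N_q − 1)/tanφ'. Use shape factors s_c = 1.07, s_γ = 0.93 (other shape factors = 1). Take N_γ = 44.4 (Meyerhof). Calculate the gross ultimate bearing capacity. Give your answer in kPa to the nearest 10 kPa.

q_ult ≈ 1630 kPa

tan36° = 0.7265, so N_q = e^(π×0.7265)·tan²(63°) = 9.801 × 3.852 = 37.75.
N_c = (37.75 − 1)/tan36° = 50.59.
q = γ·D_f = 16.8 × 1.6 = 26.88 kPa.
c·N_c·s_c = 3 × 50.585 × 1.07 = 162.38 kPa
q·N_q = 26.88 × 37.752 = 1014.8 kPa
0.5·γ·B·N_γ·s_γ = 0.5 × 16.8 × 1.3 × 44.4 × 0.93 = 450.91 kPa
q_ult = 162.38 + 1014.8 + 450.91 = 1628.1 kPa.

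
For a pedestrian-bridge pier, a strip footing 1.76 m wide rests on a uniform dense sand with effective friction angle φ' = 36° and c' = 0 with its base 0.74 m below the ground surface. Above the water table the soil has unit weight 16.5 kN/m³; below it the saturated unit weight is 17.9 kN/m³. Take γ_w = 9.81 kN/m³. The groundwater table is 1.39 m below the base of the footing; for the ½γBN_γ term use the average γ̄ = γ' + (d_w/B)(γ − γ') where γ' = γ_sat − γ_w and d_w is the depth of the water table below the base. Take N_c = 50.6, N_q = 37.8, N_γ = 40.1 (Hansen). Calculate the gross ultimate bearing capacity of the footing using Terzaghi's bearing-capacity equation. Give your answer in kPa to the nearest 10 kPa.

q = γ·D_f = 16.5 × 0.74 = 12.21 kPa.
γ' = 8.09 kN/m³; averaging over the depth B below the base, γ̄ = γ' + (d_w/B)(γ − γ') = 14.732 kN/m³.
q·N_q = 12.21 × 37.8 = 461.54 kPa
0.5·γ·B·N_γ = 0.5 × 14.732 × 1.76 × 40.1 = 519.86 kPa
q_ult = 461.54 + 519.86 = 981.4 kPa.

q_ult ≈ 980 kPa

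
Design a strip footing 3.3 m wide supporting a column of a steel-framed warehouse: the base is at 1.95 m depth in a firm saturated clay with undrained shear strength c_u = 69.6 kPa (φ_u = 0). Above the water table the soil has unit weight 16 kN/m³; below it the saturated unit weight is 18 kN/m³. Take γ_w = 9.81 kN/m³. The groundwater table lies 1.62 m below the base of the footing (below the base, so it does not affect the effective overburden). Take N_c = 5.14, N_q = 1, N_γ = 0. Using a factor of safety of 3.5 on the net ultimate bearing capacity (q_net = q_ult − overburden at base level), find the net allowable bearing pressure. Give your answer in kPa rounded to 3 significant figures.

q_all(net) ≈ 102 kPa

Overburden at base level: q = 16 × 1.95 = 31.2 kPa.
Cohesion term c·N_c = 69.6 × 5.14 = 357.74 kPa; surcharge term q·N_q = 31.2 × 1 = 31.2 kPa.
q_ult = 357.74 + 31.2 = 388.94 kPa.
q_net = 388.94 − 31.2 = 357.74 kPa.
q_all(net) = 357.74 / 3.5 = 102.21 kPa.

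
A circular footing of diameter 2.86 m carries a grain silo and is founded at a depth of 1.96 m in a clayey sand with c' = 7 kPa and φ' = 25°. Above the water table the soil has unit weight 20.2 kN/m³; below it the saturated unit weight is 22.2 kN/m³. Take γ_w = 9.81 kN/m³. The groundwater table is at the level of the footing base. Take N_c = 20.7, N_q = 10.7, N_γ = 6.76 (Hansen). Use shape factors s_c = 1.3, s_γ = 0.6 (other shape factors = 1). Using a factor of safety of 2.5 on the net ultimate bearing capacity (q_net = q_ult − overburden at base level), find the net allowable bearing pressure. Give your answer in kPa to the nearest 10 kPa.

q_all(net) ≈ 260 kPa

q = γ·D_f = 20.2 × 1.96 = 39.592 kPa.
For the ½γBN_γ term take γ' = 22.2 − 9.81 = 12.39 kN/m³ (soil below base is submerged).
c·N_c·s_c = 7 × 20.7 × 1.3 = 188.37 kPa
q·N_q = 39.592 × 10.7 = 423.63 kPa
0.5·γ·B·N_γ·s_γ = 0.5 × 12.39 × 2.86 × 6.76 × 0.6 = 71.863 kPa
q_ult = 188.37 + 423.63 + 71.863 = 683.87 kPa.
q_net = 683.87 − 39.592 = 644.28 kPa.
q_all(net) = 644.28 / 2.5 = 257.71 kPa.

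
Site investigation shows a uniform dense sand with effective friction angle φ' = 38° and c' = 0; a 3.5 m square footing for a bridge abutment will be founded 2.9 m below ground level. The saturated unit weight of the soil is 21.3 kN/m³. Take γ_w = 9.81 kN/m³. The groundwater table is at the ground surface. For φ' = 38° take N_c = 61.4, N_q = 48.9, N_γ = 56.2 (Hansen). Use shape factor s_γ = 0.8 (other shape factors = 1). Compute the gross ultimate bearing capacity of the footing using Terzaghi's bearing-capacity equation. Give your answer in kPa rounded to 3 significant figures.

γ' = 21.3 − 9.81 = 11.49 kN/m³ (submerged throughout). q = 11.49 × 2.9 = 33.321 kPa; the same γ' applies in the ½γBN_γ term.
q·N_q = 33.321 × 48.9 = 1629.4 kPa
0.5·γ·B·N_γ·s_γ = 0.5 × 11.49 × 3.5 × 56.2 × 0.8 = 904.03 kPa
q_ult = 1629.4 + 904.03 = 2533.4 kPa.

q_ult ≈ 2530 kPa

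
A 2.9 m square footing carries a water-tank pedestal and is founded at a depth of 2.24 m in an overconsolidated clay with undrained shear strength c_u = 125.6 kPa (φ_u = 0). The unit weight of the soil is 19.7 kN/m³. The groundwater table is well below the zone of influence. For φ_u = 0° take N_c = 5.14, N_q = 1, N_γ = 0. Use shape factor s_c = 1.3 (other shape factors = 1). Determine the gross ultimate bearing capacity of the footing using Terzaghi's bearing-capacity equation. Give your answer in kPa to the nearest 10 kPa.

q_ult ≈ 880 kPa

Overburden at base level: q = 19.7 × 2.24 = 44.128 kPa.
Cohesion term c·N_c·s_c = 125.6 × 5.14 × 1.3 = 839.26 kPa; surcharge term q·N_q = 44.128 × 1 = 44.128 kPa.
q_ult = 839.26 + 44.128 = 883.39 kPa.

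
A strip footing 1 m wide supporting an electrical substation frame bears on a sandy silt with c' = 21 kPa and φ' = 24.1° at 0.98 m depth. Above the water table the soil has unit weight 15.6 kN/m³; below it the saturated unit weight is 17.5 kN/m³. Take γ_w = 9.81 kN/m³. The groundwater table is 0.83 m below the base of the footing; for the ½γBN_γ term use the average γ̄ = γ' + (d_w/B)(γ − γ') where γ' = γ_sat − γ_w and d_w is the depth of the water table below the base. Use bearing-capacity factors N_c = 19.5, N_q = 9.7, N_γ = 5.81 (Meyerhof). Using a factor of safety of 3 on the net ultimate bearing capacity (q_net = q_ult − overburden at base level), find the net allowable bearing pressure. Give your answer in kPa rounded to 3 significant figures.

q_all(net) ≈ 195 kPa

q = γ·D_f = 15.6 × 0.98 = 15.288 kPa.
γ' = 7.69 kN/m³; averaging over the depth B below the base, γ̄ = γ' + (d_w/B)(γ − γ') = 14.255 kN/m³.
c·N_c = 21 × 19.5 = 409.5 kPa
q·N_q = 15.288 × 9.7 = 148.29 kPa
0.5·γ·B·N_γ = 0.5 × 14.255 × 1 × 5.81 = 41.412 kPa
q_ult = 409.5 + 148.29 + 41.412 = 599.21 kPa.
q_net = 599.21 − 15.288 = 583.92 kPa.
q_all(net) = 583.92 / 3 = 194.64 kPa.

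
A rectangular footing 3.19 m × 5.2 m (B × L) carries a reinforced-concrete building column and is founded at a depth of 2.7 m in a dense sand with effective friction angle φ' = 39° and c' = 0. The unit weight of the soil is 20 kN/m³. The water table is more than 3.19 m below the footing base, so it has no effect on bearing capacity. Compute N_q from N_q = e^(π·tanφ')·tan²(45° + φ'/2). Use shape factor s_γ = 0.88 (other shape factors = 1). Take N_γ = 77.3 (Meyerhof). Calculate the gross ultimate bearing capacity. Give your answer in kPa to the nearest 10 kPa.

q_ult ≈ 5190 kPa

tan39° = 0.8098, so N_q = e^(π×0.8098)·tan²(64.5°) = 12.731 × 4.395 = 55.96.
Overburden at base level: q = 20 × 2.7 = 54 kPa.
Surcharge term q·N_q = 54 × 55.957 = 3021.7 kPa; self-weight term 0.5·γ·B·N_γ·s_γ = 0.5 × 20 × 3.19 × 77.3 × 0.88 = 2170 kPa.
q_ult = 3021.7 + 2170 = 5191.7 kPa.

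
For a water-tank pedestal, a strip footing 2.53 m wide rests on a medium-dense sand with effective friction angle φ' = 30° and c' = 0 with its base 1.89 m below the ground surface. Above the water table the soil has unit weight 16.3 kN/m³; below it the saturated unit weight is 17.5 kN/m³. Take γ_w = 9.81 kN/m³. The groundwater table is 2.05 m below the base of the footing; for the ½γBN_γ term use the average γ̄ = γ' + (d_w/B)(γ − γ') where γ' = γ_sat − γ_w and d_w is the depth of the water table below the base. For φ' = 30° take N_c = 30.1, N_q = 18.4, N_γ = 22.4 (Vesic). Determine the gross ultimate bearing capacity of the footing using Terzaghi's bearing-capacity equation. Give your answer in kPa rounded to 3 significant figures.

q_ult ≈ 982 kPa

Overburden at base level: q = 16.3 × 1.89 = 30.807 kPa.
The water table is 2.05 m below the base (< B = 2.53 m), so the ½γBN_γ term uses γ̄ = γ' + (d_w/B)(γ − γ') = 7.69 + (2.05/2.53)(16.3 − 7.69) = 14.666 kN/m³.
Surcharge term q·N_q = 30.807 × 18.4 = 566.85 kPa; self-weight term 0.5·γ·B·N_γ = 0.5 × 14.666 × 2.53 × 22.4 = 415.59 kPa.
q_ult = 566.85 + 415.59 = 982.44 kPa.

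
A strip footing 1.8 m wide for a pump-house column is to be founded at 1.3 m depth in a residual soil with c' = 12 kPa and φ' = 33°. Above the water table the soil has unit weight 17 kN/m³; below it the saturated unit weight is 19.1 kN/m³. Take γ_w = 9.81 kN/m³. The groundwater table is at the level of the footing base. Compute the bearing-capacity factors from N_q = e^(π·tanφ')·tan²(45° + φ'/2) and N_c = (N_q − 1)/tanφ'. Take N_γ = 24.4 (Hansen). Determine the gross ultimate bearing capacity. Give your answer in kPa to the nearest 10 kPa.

q_ult ≈ 1240 kPa

tan33° = 0.6494, so N_q = e^(π×0.6494)·tan²(61.5°) = 7.692 × 3.392 = 26.09.
N_c = (26.09 − 1)/tan33° = 38.64.
Overburden at base level: q = 17 × 1.3 = 22.1 kPa.
Below the base the soil is submerged, so the ½γBN_γ term uses γ' = 19.1 − 9.81 = 9.29 kN/m³.
Cohesion term c·N_c = 12 × 38.638 = 463.66 kPa; surcharge term q·N_q = 22.1 × 26.092 = 576.63 kPa; self-weight term 0.5·γ·B·N_γ = 0.5 × 9.29 × 1.8 × 24.4 = 204.01 kPa.
q_ult = 463.66 + 576.63 + 204.01 = 1244.3 kPa.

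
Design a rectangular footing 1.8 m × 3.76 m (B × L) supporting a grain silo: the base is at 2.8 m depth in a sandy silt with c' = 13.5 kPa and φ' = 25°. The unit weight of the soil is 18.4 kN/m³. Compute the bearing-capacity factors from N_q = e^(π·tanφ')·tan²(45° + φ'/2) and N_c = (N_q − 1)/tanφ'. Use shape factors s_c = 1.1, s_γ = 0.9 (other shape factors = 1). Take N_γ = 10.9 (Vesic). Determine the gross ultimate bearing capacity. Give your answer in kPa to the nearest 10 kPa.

tan25° = 0.4663, so N_q = e^(π×0.4663)·tan²(57.5°) = 4.327 × 2.464 = 10.66.
N_c = (10.66 − 1)/tan25° = 20.72.
q = γ·D_f = 18.4 × 2.8 = 51.52 kPa.
c·N_c·s_c = 13.5 × 20.721 × 1.1 = 307.7 kPa
q·N_q = 51.52 × 10.662 = 549.31 kPa
0.5·γ·B·N_γ·s_γ = 0.5 × 18.4 × 1.8 × 10.9 × 0.9 = 162.45 kPa
q_ult = 307.7 + 549.31 + 162.45 = 1019.5 kPa.

q_ult ≈ 1020 kPa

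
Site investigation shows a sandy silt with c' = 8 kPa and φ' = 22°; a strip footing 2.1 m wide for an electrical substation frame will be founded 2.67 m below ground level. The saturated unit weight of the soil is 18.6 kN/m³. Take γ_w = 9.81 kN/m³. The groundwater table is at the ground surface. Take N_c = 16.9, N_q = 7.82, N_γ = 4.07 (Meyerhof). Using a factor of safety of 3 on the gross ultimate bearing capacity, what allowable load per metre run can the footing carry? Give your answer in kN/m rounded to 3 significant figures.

≈ 249 kN/m

With the water table at the surface the whole profile is submerged: γ' = 18.6 − 9.81 = 8.79 kN/m³, so q = γ'·D_f = 23.469 kPa; the same γ' applies in the ½γBN_γ term.
q_ult = c·N_c + q·N_q + 0.5·γ·B·N_γ
     = 8 × 16.9 + 23.469 × 7.82 + 0.5 × 8.79 × 2.1 × 4.07
     = 135.2 + 183.53 + 37.564 = 356.29 kPa.
Gross allowable pressure q_all = 356.29 / 3 = 118.76 kPa.
Allowable wall load = q_all × B = 118.76 × 2.1 = 249.41 kN per metre run.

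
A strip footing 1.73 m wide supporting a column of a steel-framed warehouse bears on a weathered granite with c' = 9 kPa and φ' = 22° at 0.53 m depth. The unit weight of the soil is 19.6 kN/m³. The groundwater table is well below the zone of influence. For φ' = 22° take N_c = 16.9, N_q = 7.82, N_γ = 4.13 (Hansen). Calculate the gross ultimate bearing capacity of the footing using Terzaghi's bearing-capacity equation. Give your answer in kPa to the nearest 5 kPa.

q = γ·D_f = 19.6 × 0.53 = 10.388 kPa.
c·N_c = 9 × 16.9 = 152.1 kPa
q·N_q = 10.388 × 7.82 = 81.234 kPa
0.5·γ·B·N_γ = 0.5 × 19.6 × 1.73 × 4.13 = 70.02 kPa
q_ult = 152.1 + 81.234 + 70.02 = 303.35 kPa.

q_ult ≈ 305 kPa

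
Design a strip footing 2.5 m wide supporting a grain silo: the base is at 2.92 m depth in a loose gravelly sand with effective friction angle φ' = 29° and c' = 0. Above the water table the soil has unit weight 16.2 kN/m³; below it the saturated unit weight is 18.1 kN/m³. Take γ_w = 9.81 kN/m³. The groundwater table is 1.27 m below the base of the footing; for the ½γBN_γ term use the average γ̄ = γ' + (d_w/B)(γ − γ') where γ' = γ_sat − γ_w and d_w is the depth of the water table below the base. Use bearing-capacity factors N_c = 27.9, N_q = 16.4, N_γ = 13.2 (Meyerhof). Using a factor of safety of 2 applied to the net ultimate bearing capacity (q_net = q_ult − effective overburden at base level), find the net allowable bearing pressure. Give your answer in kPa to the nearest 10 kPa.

q_all(net) ≈ 470 kPa

q = γ·D_f = 16.2 × 2.92 = 47.304 kPa.
γ' = 8.29 kN/m³; averaging over the depth B below the base, γ̄ = γ' + (d_w/B)(γ − γ') = 12.308 kN/m³.
q·N_q = 47.304 × 16.4 = 775.79 kPa
0.5·γ·B·N_γ = 0.5 × 12.308 × 2.5 × 13.2 = 203.09 kPa
q_ult = 775.79 + 203.09 = 978.87 kPa.
Net ultimate: q_net = 978.87 − 47.304 = 931.57 kPa.
q_all(net) = 931.57 / 2 = 465.78 kPa.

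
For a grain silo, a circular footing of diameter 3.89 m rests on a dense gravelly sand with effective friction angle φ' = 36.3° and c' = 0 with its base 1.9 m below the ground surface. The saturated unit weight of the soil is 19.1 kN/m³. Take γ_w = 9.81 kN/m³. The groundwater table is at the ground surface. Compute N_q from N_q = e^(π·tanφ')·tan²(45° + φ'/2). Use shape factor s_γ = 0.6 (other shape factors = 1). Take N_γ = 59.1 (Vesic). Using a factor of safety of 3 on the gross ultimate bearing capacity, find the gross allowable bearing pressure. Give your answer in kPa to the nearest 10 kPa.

N_q = e^(π·tan36.3°)·tan²(63.15°) = 39.22.
γ' = 19.1 − 9.81 = 9.29 kN/m³ (submerged throughout). q = 9.29 × 1.9 = 17.651 kPa; the same γ' applies in the ½γBN_γ term.
q·N_q = 17.651 × 39.222 = 692.32 kPa
0.5·γ·B·N_γ·s_γ = 0.5 × 9.29 × 3.89 × 59.1 × 0.6 = 640.73 kPa
q_ult = 692.32 + 640.73 = 1333 kPa.
q_all = 1333 / 3 = 444.35 kPa.

q_all ≈ 440 kPa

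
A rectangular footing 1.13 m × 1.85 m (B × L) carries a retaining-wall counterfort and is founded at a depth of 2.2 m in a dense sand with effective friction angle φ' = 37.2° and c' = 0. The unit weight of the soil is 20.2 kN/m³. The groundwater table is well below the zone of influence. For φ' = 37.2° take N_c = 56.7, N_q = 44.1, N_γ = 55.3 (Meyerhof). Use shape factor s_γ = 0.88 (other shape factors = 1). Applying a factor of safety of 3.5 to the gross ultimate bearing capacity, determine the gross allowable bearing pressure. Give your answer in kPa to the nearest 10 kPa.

q = γ·D_f = 20.2 × 2.2 = 44.44 kPa.
q·N_q = 44.44 × 44.1 = 1959.8 kPa
0.5·γ·B·N_γ·s_γ = 0.5 × 20.2 × 1.13 × 55.3 × 0.88 = 555.4 kPa
q_ult = 1959.8 + 555.4 = 2515.2 kPa.
q_all = q_ult / FS = 2515.2 / 3.5 = 718.63 kPa.

q_all ≈ 720 kPa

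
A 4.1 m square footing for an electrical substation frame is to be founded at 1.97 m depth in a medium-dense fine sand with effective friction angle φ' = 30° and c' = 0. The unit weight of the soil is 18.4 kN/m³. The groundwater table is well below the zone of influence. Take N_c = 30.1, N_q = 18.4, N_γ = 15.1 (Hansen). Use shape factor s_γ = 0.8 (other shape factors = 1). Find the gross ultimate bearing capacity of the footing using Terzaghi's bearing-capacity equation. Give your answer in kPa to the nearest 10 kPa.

q_ult ≈ 1120 kPa

Effective surcharge at the founding depth q = γ·D_f = 18.4 × 1.97 = 36.248 kPa.
q_ult = q·N_q + 0.5·γ·B·N_γ·s_γ
     = 36.248 × 18.4 + 0.5 × 18.4 × 4.1 × 15.1 × 0.8
     = 666.96 + 455.66 = 1122.6 kPa.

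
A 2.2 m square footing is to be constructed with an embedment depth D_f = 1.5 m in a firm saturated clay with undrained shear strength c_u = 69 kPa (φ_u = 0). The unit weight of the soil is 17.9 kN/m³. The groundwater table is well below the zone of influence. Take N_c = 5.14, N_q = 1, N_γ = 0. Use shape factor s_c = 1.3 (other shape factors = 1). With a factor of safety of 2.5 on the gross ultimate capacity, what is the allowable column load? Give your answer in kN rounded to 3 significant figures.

q = γ·D_f = 17.9 × 1.5 = 26.85 kPa.
c·N_c·s_c = 69 × 5.14 × 1.3 = 461.06 kPa
q·N_q = 26.85 × 1 = 26.85 kPa
q_ult = 461.06 + 26.85 = 487.91 kPa.
Gross allowable pressure q_all = 487.91 / 2.5 = 195.16 kPa.
Footing area = 4.84 m², so allowable column load = 195.16 × 4.84 = 944.59 kN.

P_all ≈ 945 kN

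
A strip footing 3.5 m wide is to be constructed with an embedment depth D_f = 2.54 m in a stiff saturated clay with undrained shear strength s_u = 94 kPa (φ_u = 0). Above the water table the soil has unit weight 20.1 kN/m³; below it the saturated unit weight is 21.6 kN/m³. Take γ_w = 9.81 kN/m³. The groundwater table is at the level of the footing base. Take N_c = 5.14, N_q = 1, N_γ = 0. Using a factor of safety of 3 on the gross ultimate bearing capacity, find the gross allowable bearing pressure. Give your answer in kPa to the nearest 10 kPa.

q_all ≈ 180 kPa

q = γ·D_f = 20.1 × 2.54 = 51.054 kPa.
c·N_c = 94 × 5.14 = 483.16 kPa
q·N_q = 51.054 × 1 = 51.054 kPa
q_ult = 483.16 + 51.054 = 534.21 kPa.
q_all = 534.21 / 3 = 178.07 kPa.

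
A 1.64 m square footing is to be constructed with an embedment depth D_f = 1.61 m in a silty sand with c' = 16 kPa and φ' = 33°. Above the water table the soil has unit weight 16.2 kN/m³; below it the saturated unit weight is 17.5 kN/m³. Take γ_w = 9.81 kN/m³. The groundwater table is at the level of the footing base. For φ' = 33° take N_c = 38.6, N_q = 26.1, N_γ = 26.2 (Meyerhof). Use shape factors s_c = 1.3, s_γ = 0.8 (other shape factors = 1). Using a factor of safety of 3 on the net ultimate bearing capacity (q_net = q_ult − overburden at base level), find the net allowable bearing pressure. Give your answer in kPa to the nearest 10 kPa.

q_all(net) ≈ 530 kPa

q = γ·D_f = 16.2 × 1.61 = 26.082 kPa.
For the ½γBN_γ term take γ' = 17.5 − 9.81 = 7.69 kN/m³ (soil below base is submerged).
c·N_c·s_c = 16 × 38.6 × 1.3 = 802.88 kPa
q·N_q = 26.082 × 26.1 = 680.74 kPa
0.5·γ·B·N_γ·s_γ = 0.5 × 7.69 × 1.64 × 26.2 × 0.8 = 132.17 kPa
q_ult = 802.88 + 680.74 + 132.17 = 1615.8 kPa.
q_net = 1615.8 − 26.082 = 1589.7 kPa.
q_all(net) = 1589.7 / 3 = 529.9 kPa.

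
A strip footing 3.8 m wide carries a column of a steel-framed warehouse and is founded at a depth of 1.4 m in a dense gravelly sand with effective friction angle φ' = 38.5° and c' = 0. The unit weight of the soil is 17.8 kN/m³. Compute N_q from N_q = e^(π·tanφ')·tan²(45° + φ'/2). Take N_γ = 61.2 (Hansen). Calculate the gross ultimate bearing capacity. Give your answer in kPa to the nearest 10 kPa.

tan38.5° = 0.7954, so N_q = e^(π×0.7954)·tan²(64.25°) = 12.17 × 4.298 = 52.31.
Overburden at base level: q = 17.8 × 1.4 = 24.92 kPa.
Surcharge term q·N_q = 24.92 × 52.307 = 1303.5 kPa; self-weight term 0.5·γ·B·N_γ = 0.5 × 17.8 × 3.8 × 61.2 = 2069.8 kPa.
q_ult = 1303.5 + 2069.8 = 3373.3 kPa.

q_ult ≈ 3370 kPa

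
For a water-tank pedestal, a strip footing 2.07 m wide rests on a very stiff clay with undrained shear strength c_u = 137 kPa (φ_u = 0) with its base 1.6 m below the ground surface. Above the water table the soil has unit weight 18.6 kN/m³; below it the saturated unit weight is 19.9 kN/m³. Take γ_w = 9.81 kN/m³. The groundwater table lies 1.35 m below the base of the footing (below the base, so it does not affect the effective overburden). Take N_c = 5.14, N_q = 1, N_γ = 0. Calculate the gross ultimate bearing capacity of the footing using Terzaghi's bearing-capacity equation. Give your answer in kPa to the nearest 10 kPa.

Effective surcharge at the founding depth q = γ·D_f = 18.6 × 1.6 = 29.76 kPa.
q_ult = c·N_c + q·N_q
     = 137 × 5.14 + 29.76 × 1
     = 704.18 + 29.76 = 733.94 kPa.

q_ult ≈ 730 kPa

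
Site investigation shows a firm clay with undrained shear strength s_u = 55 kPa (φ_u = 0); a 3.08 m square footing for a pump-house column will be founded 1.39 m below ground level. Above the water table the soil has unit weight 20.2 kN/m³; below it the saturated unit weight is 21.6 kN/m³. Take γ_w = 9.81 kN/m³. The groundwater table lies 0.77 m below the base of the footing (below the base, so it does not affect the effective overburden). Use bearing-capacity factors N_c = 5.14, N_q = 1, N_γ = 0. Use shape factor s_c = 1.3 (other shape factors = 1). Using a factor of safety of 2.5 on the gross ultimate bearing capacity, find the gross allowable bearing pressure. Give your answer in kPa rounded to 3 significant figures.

Effective surcharge at the founding depth q = γ·D_f = 20.2 × 1.39 = 28.078 kPa.
q_ult = c·N_c·s_c + q·N_q
     = 55 × 5.14 × 1.3 + 28.078 × 1
     = 367.51 + 28.078 = 395.59 kPa.
q_all = 395.59 / 2.5 = 158.24 kPa.

q_all ≈ 158 kPa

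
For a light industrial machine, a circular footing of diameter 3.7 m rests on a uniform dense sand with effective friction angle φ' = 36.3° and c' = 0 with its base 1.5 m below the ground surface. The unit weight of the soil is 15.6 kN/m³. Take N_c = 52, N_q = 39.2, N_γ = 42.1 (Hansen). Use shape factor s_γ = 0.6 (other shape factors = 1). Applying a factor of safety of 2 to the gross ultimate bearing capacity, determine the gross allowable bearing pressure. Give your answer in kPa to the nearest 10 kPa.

q = γ·D_f = 15.6 × 1.5 = 23.4 kPa.
q·N_q = 23.4 × 39.2 = 917.28 kPa
0.5·γ·B·N_γ·s_γ = 0.5 × 15.6 × 3.7 × 42.1 × 0.6 = 729 kPa
q_ult = 917.28 + 729 = 1646.3 kPa.
q_all = q_ult / FS = 1646.3 / 2 = 823.14 kPa.

q_all ≈ 820 kPa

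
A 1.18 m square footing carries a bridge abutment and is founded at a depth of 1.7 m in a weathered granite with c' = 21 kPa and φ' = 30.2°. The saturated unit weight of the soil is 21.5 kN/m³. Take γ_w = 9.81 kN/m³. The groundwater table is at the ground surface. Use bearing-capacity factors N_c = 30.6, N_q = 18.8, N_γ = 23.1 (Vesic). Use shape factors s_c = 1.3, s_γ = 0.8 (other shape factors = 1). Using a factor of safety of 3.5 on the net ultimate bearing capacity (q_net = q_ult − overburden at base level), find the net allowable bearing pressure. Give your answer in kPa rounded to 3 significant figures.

q_all(net) ≈ 376 kPa

γ' = 21.5 − 9.81 = 11.69 kN/m³ (submerged throughout). q = 11.69 × 1.7 = 19.873 kPa; the same γ' applies in the ½γBN_γ term.
c·N_c·s_c = 21 × 30.6 × 1.3 = 835.38 kPa
q·N_q = 19.873 × 18.8 = 373.61 kPa
0.5·γ·B·N_γ·s_γ = 0.5 × 11.69 × 1.18 × 23.1 × 0.8 = 127.46 kPa
q_ult = 835.38 + 373.61 + 127.46 = 1336.5 kPa.
q_net = 1336.5 − 19.873 = 1316.6 kPa.
q_all(net) = 1316.6 / 3.5 = 376.17 kPa.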